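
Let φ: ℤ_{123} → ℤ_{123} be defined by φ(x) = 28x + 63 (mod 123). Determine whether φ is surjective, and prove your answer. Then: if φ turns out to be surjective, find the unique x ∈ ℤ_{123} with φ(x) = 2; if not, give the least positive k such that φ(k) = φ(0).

Since gcd(28, 123) = 1, 28 is invertible modulo 123. Euclid's algorithm: 123 = 4·28 + 11, 28 = 2·11 + 6, 11 = 1·6 + 5, 6 = 1·5 + 1; back-substituting gives 1 = 22·28 − 5·123, so 28⁻¹ ≡ 22 (mod 123).
Then y ↦ 22(y − 63) is a two-sided inverse to φ, so every y ∈ ℤ_{123} has a preimage.
Thus φ is surjective.
Since φ is surjective, we compute φ⁻¹(2): solve 28x + 63 ≡ 2 (mod 123), i.e. 28x ≡ 62 (mod 123).
Multiplying by 28⁻¹ = 22 gives x ≡ 22·62 = 1364 = 11·123 + 11 ≡ 11 (mod 123).
Check: φ(11) = 28·11 + 63 = 371 = 3·123 + 2 ≡ 2 (mod 123).

11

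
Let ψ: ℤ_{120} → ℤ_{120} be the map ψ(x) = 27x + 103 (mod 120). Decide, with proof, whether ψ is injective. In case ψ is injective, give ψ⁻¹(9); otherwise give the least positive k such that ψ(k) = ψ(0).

Recall that ψ is injective when ψ(s) = ψ(t) forces s = t.
We have gcd(27, 120) = 3 > 1. Taking s = 0 and t = 40: ψ(0) = 103 and ψ(40) = 27·40 + 103 = 1183 ≡ 103 (mod 120).
So ψ(0) = ψ(40) while 0 ≠ 40, hence ψ is not injective.
Since ψ is not injective, we find the least positive k with ψ(k) = ψ(0): this means 27k ≡ 0 (mod 120), i.e. 120 ∣ 27k. Since gcd(27, 120) = 3, dividing through by 3 this holds exactly when 40 ∣ 9k, and as gcd(9, 40) = 1, exactly when 40 ∣ k.
The smallest positive such k is 40.

40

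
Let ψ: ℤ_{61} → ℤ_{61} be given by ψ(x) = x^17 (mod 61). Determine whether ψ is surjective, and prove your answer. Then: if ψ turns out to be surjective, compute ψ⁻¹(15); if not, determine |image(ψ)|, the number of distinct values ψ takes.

Since 61 is prime, the nonzero elements of ℤ_{61} form a cyclic group of order 60.
As gcd(17, 60) = 1, raising to the 17th power is a bijection on this group: if s^17 ≡ t^17 then (st^{−1})^17 = 1, and the only element of order dividing gcd(17, 60) = 1 is 1, so s = t.
With ψ(0) = 0 this makes ψ injective on all of ℤ_{61}, hence bijective (finite equal-size domain and codomain). In particular ψ is surjective.
Since ψ is surjective, we find the preimage of 15. The inverse of x ↦ x^17 on (ℤ_{61})^× is x ↦ x^53, because 17·53 = 901 = 15·60 + 1 ≡ 1 (mod 60) and x^{60} = 1 for x ≠ 0 (Fermat). So ψ⁻¹(15) = 15^53 mod 61.
Repeated squaring mod 61: 15^1 ≡ 15, 15^2 ≡ 15² = 225 ≡ 42, 15^4 ≡ 42² = 1764 ≡ 56, 15^8 ≡ 56² = 3136 ≡ 25, 15^16 ≡ 25² = 625 ≡ 15, 15^32 ≡ 15² = 225 ≡ 42. Since 53 = 32 + 16 + 4 + 1, 15^53 ≡ 42·15·56·15: 42·15 = 630 ≡ 20, then 20·56 = 1120 ≡ 22, then 22·15 = 330 ≡ 25. So 15^53 ≡ 25 (mod 61).
Hence ψ⁻¹(15) = 25.

25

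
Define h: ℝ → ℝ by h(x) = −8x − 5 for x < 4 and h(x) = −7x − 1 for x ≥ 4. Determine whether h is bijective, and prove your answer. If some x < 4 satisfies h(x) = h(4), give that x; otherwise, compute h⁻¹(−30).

Both pieces are strictly decreasing (slopes −8 and −7), so each is injective on its own interval.
The left piece maps (−∞, 4) onto (−37, ∞); the right piece maps [4, ∞) onto (−∞, −29].
These images overlap. In particular h(4) = −29 (right piece), and solving −8x − 5 = −29 on the left piece gives x = 3 < 4.
So h(3) = h(4) with 3 ≠ 4, and h is not injective, hence not bijective. This x = 3 is the requested value below 4.

3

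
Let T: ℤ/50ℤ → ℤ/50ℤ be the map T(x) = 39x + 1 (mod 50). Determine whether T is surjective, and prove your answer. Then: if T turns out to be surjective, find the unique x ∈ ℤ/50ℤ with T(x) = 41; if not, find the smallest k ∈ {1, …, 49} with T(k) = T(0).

Since gcd(39, 50) = 1, 39 is invertible modulo 50. Euclid's algorithm: 50 = 1·39 + 11, 39 = 3·11 + 6, 11 = 1·6 + 5, 6 = 1·5 + 1; back-substituting gives 1 = 9·39 − 7·50, so 39⁻¹ ≡ 9 (mod 50).
Then y ↦ 9(y − 1) is a two-sided inverse to T, so every y ∈ ℤ/50ℤ has a preimage.
Therefore T is surjective.
Since T is surjective, we compute T⁻¹(41): solve 39x + 1 ≡ 41 (mod 50), i.e. 39x ≡ 40 (mod 50).
Multiplying by 39⁻¹ = 9 gives x ≡ 9·40 = 360 = 7·50 + 10 ≡ 10 (mod 50).
Check: T(10) = 39·10 + 1 = 391 = 7·50 + 41 ≡ 41 (mod 50).

10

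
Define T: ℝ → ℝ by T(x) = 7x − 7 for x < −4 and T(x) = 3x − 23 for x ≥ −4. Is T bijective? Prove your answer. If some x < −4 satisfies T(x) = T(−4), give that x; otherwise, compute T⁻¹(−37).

Both pieces are strictly increasing (slopes 7 and 3), so each is injective on its own interval.
The left piece maps (−∞, −4) onto (−∞, −35); the right piece maps [−4, ∞) onto [−35, ∞).
Since −35 = −35, the images partition ℝ: T is injective and surjective, hence bijective.
Because the two images are disjoint, no x < −4 has T(x) = T(−4), so we compute T⁻¹(−37): −37 lies in (−∞, −35), so solve 7x − 7 = −37: x = (−37 + 7)/7 = −30/7.

-30/7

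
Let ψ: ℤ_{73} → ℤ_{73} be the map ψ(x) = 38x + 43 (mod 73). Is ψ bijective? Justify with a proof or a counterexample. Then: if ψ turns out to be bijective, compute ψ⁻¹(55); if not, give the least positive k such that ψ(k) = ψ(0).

8

If ψ(a) = ψ(b), then 38a ≡ 38b (mod 73). Because gcd(38, 73) = 1, we may cancel 38 to get a ≡ b (mod 73).
We now compute 38⁻¹ mod 73 explicitly. Euclid's algorithm: 73 = 1·38 + 35, 38 = 1·35 + 3, 35 = 11·3 + 2, 3 = 1·2 + 1; back-substituting gives 1 = 25·38 − 13·73, so 38⁻¹ ≡ 25 (mod 73).
Then y ↦ 25(y − 43) is a two-sided inverse to ψ, so every y ∈ ℤ_{73} has a preimage.
Hence ψ is bijective.
Since ψ is bijective, we compute ψ⁻¹(55): solve 38x + 43 ≡ 55 (mod 73), i.e. 38x ≡ 12 (mod 73).
Multiplying by 38⁻¹ = 25 gives x ≡ 25·12 = 300 = 4·73 + 8 ≡ 8 (mod 73).
Check: ψ(8) = 38·8 + 43 = 347 = 4·73 + 55 ≡ 55 (mod 73).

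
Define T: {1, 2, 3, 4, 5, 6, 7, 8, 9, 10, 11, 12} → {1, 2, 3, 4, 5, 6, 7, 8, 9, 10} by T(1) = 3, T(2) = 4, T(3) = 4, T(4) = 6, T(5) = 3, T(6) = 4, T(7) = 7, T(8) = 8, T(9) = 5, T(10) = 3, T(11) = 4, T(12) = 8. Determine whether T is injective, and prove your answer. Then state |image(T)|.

6

T(2) = 4 = T(3) with 2 ≠ 3, so T is not injective.
The image of T is {3, 4, 5, 6, 7, 8}, which has 6 elements.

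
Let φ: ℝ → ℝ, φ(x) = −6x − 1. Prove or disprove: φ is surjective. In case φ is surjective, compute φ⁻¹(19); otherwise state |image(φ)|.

-10/3

Recall that surjectivity means every element of the codomain has a preimage under φ.
For any y ∈ ℝ, x = (y + 1)/(−6) satisfies φ(x) = y.
Therefore φ is surjective.
Since φ is surjective, we compute φ⁻¹(19) = (19 + 1)/(−6) = −10/3.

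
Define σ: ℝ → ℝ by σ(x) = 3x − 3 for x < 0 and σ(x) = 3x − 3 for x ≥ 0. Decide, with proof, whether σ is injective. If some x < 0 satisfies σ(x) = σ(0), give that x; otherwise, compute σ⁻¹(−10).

-7/3

Both pieces are strictly increasing (slopes 3 and 3), so each is injective on its own interval.
The left piece maps (−∞, 0) onto (−∞, −3); the right piece maps [0, ∞) onto [−3, ∞).
These images are disjoint, so no value is attained by both pieces. Hence σ is injective.
Because the two images are disjoint, no x < 0 has σ(x) = σ(0), so we compute σ⁻¹(−10): −10 lies in (−∞, −3), so solve 3x − 3 = −10: x = (−10 + 3)/3 = −7/3.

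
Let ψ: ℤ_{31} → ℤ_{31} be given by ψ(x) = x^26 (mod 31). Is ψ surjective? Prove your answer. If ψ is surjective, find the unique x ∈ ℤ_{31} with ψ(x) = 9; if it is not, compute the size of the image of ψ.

ψ(15): Repeated squaring mod 31: 15^1 ≡ 15, 15^2 ≡ 15² = 225 ≡ 8, 15^4 ≡ 8² = 64 ≡ 2, 15^8 ≡ 2² = 4, 15^16 ≡ 4² = 16. Since 26 = 16 + 8 + 2, 15^26 ≡ 16·4·8: 16·4 = 64 ≡ 2, then 2·8 = 16. So 15^26 ≡ 16 (mod 31).
ψ(16): Repeated squaring mod 31: 16^1 ≡ 16, 16^2 ≡ 16² = 256 ≡ 8, 16^4 ≡ 8² = 64 ≡ 2, 16^8 ≡ 2² = 4, 16^16 ≡ 4² = 16. Since 26 = 16 + 8 + 2, 16^26 ≡ 16·4·8: 16·4 = 64 ≡ 2, then 2·8 = 16. So 16^26 ≡ 16 (mod 31).
So ψ(15) = ψ(16) = 16 while 15 ≠ 16, therefore ψ is not injective.
A non-injective map from the 31-element set ℤ_{31} to itself takes at most 30 distinct values, so it cannot be surjective. Hence ψ is not surjective.
Since ψ is not surjective, we determine |image(ψ)|. Computing x^26 mod 31 for each x (by repeated squaring, reducing mod 31 at every step), the values ψ(0), ψ(1), …, ψ(30) are: 0, 1, 2, 18, 4, 25, 5, 20, 8, 14, 19, 7, 10, 28, 9, 16, 16, 9, 28, 10, 7, 19, 14, 8, 20, 5, 25, 4, 18, 2, 1.
The distinct values are {0, 1, 2, 4, 5, 7, 8, 9, 10, 14, 16, 18, 19, 20, 25, 28}; there are 16 of them.

16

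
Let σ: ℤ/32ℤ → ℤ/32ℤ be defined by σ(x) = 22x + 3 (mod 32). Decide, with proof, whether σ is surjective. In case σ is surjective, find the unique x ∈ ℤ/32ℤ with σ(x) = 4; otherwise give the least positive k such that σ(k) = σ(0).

Since gcd(22, 32) = 2, we have 22x ≡ 0 (mod 2) for all x, so σ(x) ≡ 1 (mod 2).
But 0 ≢ 1 (mod 2), so 0 ∈ ℤ/32ℤ has no preimage. Hence σ is not surjective.
Since σ is not surjective, we find the least positive k with σ(k) = σ(0): this means 22k ≡ 0 (mod 32), i.e. 32 ∣ 22k. Since gcd(22, 32) = 2, dividing through by 2 this holds exactly when 16 ∣ 11k, and as gcd(11, 16) = 1, exactly when 16 ∣ k.
The smallest positive such k is 16.

16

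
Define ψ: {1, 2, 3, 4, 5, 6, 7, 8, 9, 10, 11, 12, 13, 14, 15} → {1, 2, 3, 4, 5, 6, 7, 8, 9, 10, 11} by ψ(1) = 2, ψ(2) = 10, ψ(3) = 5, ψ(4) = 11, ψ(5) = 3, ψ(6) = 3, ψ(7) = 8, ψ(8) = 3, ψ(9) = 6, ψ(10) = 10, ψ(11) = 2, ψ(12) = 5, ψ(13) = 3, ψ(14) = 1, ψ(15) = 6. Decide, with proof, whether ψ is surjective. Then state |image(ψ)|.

8

No element maps to 4, so ψ is not surjective.
The image of ψ is {1, 2, 3, 5, 6, 8, 10, 11}, which has 8 elements.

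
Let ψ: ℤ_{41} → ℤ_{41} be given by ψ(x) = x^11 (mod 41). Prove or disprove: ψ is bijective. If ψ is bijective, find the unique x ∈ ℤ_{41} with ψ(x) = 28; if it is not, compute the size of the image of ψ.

Since 41 is prime, the nonzero elements of ℤ_{41} form a cyclic group of order 40.
As gcd(11, 40) = 1, raising to the 11th power is a bijection on this group: if x_1^11 ≡ x_2^11 then (x_1x_2^{−1})^11 = 1, and the only element of order dividing gcd(11, 40) = 1 is 1, so x_1 = x_2.
With ψ(0) = 0 this makes ψ injective on all of ℤ_{41}, hence bijective (finite equal-size domain and codomain). In particular ψ is bijective.
Since ψ is bijective, we find the preimage of 28. The inverse of x ↦ x^11 on (ℤ_{41})^× is x ↦ x^11, because 11·11 = 121 = 3·40 + 1 ≡ 1 (mod 40) and x^{40} = 1 for x ≠ 0 (Fermat). So ψ⁻¹(28) = 28^11 mod 41.
Repeated squaring mod 41: 28^1 ≡ 28, 28^2 ≡ 28² = 784 ≡ 5, 28^4 ≡ 5² = 25, 28^8 ≡ 25² = 625 ≡ 10. Since 11 = 8 + 2 + 1, 28^11 ≡ 10·5·28: 10·5 = 50 ≡ 9, then 9·28 = 252 ≡ 6. So 28^11 ≡ 6 (mod 41).
Hence ψ⁻¹(28) = 6.

6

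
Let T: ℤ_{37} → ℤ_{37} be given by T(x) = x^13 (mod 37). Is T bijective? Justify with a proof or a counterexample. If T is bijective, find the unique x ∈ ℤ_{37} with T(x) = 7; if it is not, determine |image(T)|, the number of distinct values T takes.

34

Since 37 is prime, the nonzero elements of ℤ_{37} form a cyclic group of order 36.
As gcd(13, 36) = 1, raising to the 13th power is a bijection on this group: if a^13 ≡ b^13 then (ab^{−1})^13 = 1, and the only element of order dividing gcd(13, 36) = 1 is 1, so a = b.
With T(0) = 0 this makes T injective on all of ℤ_{37}, hence bijective (finite equal-size domain and codomain). In particular T is bijective.
Since T is bijective, we find the preimage of 7. The inverse of x ↦ x^13 on (ℤ_{37})^× is x ↦ x^25, because 13·25 = 325 = 9·36 + 1 ≡ 1 (mod 36) and x^{36} = 1 for x ≠ 0 (Fermat). So T⁻¹(7) = 7^25 mod 37.
Repeated squaring mod 37: 7^1 ≡ 7, 7^2 ≡ 7² = 49 ≡ 12, 7^4 ≡ 12² = 144 ≡ 33, 7^8 ≡ 33² = 1089 ≡ 16, 7^16 ≡ 16² = 256 ≡ 34. Since 25 = 16 + 8 + 1, 7^25 ≡ 34·16·7: 34·16 = 544 ≡ 26, then 26·7 = 182 ≡ 34. So 7^25 ≡ 34 (mod 37).
Hence T⁻¹(7) = 34.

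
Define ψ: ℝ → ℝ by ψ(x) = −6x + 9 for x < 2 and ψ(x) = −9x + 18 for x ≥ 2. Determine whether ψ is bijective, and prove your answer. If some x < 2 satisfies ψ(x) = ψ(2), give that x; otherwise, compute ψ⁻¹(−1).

3/2

Both pieces are strictly decreasing (slopes −6 and −9), so each is injective on its own interval.
The left piece maps (−∞, 2) onto (−3, ∞); the right piece maps [2, ∞) onto (−∞, 0].
These images overlap. In particular ψ(2) = 0 (right piece), and solving −6x + 9 = 0 on the left piece gives x = 3/2 < 2.
So ψ(3/2) = ψ(2) with 3/2 ≠ 2, and ψ is not injective, hence not bijective. This x = 3/2 is the requested value below 2.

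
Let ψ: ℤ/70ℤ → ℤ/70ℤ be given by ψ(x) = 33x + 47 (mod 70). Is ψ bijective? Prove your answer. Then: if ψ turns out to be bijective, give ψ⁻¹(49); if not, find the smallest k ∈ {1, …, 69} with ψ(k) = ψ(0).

Recall that ψ is injective when ψ(u) = ψ(v) forces u = v.
If ψ(u) = ψ(v), then 33u ≡ 33v (mod 70). Because gcd(33, 70) = 1, we may cancel 33 to get u ≡ v (mod 70).
We now compute 33⁻¹ mod 70 explicitly. Euclid's algorithm: 70 = 2·33 + 4, 33 = 8·4 + 1; back-substituting gives 1 = 17·33 − 8·70, so 33⁻¹ ≡ 17 (mod 70).
For any y ∈ ℤ/70ℤ, x = 17(y − 47) mod 70 satisfies ψ(x) = 33·17(y − 47) + 47 ≡ y (since 33·17 ≡ 1 mod 70). So every y has a preimage.
Hence ψ is bijective.
Since ψ is bijective, we compute ψ⁻¹(49): solve 33x + 47 ≡ 49 (mod 70), i.e. 33x ≡ 2 (mod 70).
Multiplying by 33⁻¹ = 17 gives x ≡ 17·2 = 34 ≡ 34 (mod 70).
Check: ψ(34) = 33·34 + 47 = 1169 = 16·70 + 49 ≡ 49 (mod 70).

34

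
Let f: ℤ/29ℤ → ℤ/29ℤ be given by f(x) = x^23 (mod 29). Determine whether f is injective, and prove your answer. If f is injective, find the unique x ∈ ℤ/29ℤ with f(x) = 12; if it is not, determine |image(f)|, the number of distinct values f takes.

Since 29 is prime, the nonzero elements of ℤ/29ℤ form a cyclic group of order 28.
As gcd(23, 28) = 1, raising to the 23rd power is a bijection on this group: if s^23 ≡ t^23 then (st^{−1})^23 = 1, and the only element of order dividing gcd(23, 28) = 1 is 1, so s = t.
With f(0) = 0 this makes f injective on all of ℤ/29ℤ, hence bijective (finite equal-size domain and codomain). In particular f is injective.
Since f is injective, we find the preimage of 12. The inverse of x ↦ x^23 on (ℤ/29ℤ)^× is x ↦ x^11, because 23·11 = 253 = 9·28 + 1 ≡ 1 (mod 28) and x^{28} = 1 for x ≠ 0 (Fermat). So f⁻¹(12) = 12^11 mod 29.
Repeated squaring mod 29: 12^1 ≡ 12, 12^2 ≡ 12² = 144 ≡ 28, 12^4 ≡ 28² = 784 ≡ 1, 12^8 ≡ 1² = 1. Since 11 = 8 + 2 + 1, 12^11 ≡ 1·28·12: 1·28 = 28, then 28·12 = 336 ≡ 17. So 12^11 ≡ 17 (mod 29).
Hence f⁻¹(12) = 17.

17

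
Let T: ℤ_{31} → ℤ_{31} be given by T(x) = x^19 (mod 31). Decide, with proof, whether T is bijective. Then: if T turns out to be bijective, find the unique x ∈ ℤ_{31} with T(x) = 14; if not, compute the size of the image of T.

7

Since 31 is prime, the nonzero elements of ℤ_{31} form a cyclic group of order 30.
As gcd(19, 30) = 1, raising to the 19th power is a bijection on this group: if u^19 ≡ v^19 then (uv^{−1})^19 = 1, and the only element of order dividing gcd(19, 30) = 1 is 1, so u = v.
With T(0) = 0 this makes T injective on all of ℤ_{31}, hence bijective (finite equal-size domain and codomain). In particular T is bijective.
Since T is bijective, we find the preimage of 14. The inverse of x ↦ x^19 on (ℤ_{31})^× is x ↦ x^19, because 19·19 = 361 = 12·30 + 1 ≡ 1 (mod 30) and x^{30} = 1 for x ≠ 0 (Fermat). So T⁻¹(14) = 14^19 mod 31.
Repeated squaring mod 31: 14^1 ≡ 14, 14^2 ≡ 14² = 196 ≡ 10, 14^4 ≡ 10² = 100 ≡ 7, 14^8 ≡ 7² = 49 ≡ 18, 14^16 ≡ 18² = 324 ≡ 14. Since 19 = 16 + 2 + 1, 14^19 ≡ 14·10·14: 14·10 = 140 ≡ 16, then 16·14 = 224 ≡ 7. So 14^19 ≡ 7 (mod 31).
Hence T⁻¹(14) = 7.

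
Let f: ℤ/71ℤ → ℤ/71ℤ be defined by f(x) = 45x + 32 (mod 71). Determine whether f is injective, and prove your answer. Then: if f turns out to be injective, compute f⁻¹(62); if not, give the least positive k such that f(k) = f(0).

If f(a) = f(b), then 45a ≡ 45b (mod 71). Because gcd(45, 71) = 1, we may cancel 45 to get a ≡ b (mod 71).
Therefore f is injective.
We now compute 45⁻¹ mod 71 explicitly. Euclid's algorithm: 71 = 1·45 + 26, 45 = 1·26 + 19, 26 = 1·19 + 7, 19 = 2·7 + 5, 7 = 1·5 + 2, 5 = 2·2 + 1; back-substituting gives 1 = 30·45 − 19·71, so 45⁻¹ ≡ 30 (mod 71).
Since f is injective, we find f⁻¹(62): we need 45x ≡ 62 − 32 ≡ 30 (mod 71). Using 45⁻¹ = 30: x ≡ 30·30 = 900 = 12·71 + 48, so x = 48.
Check: f(48) = 45·48 + 32 = 2192 = 30·71 + 62 ≡ 62 (mod 71).

48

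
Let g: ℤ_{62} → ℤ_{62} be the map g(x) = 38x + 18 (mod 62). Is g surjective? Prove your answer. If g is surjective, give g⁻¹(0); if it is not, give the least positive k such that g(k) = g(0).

31

Since gcd(38, 62) = 2, we have 38x ≡ 0 (mod 2) for all x, so g(x) ≡ 0 (mod 2).
But 1 ≢ 0 (mod 2), so 1 ∈ ℤ_{62} has no preimage. Hence g is not surjective.
Since g is not surjective, we find the least positive k with g(k) = g(0): this means 38k ≡ 0 (mod 62), i.e. 62 ∣ 38k. Since gcd(38, 62) = 2, dividing through by 2 this holds exactly when 31 ∣ 19k, and as gcd(19, 31) = 1, exactly when 31 ∣ k.
The smallest positive such k is 31.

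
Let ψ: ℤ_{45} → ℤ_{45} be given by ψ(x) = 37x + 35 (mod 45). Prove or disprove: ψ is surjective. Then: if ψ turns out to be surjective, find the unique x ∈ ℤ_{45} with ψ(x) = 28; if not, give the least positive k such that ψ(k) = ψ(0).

29

Since gcd(37, 45) = 1, 37 is invertible modulo 45. Euclid's algorithm: 45 = 1·37 + 8, 37 = 4·8 + 5, 8 = 1·5 + 3, 5 = 1·3 + 2, 3 = 1·2 + 1; back-substituting gives 1 = 28·37 − 23·45, so 37⁻¹ ≡ 28 (mod 45).
Then y ↦ 28(y − 35) is a two-sided inverse to ψ, so every y ∈ ℤ_{45} has a preimage.
Therefore ψ is surjective.
Since ψ is surjective, we compute ψ⁻¹(28): solve 37x + 35 ≡ 28 (mod 45), i.e. 37x ≡ 38 (mod 45).
Multiplying by 37⁻¹ = 28 gives x ≡ 28·38 = 1064 = 23·45 + 29 ≡ 29 (mod 45).
Check: ψ(29) = 37·29 + 35 = 1108 = 24·45 + 28 ≡ 28 (mod 45).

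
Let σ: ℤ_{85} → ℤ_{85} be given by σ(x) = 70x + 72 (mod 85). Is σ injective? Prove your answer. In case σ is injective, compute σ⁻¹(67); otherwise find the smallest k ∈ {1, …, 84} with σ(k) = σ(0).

17

Recall: σ is injective when σ(s) = σ(t) forces s = t.
We have gcd(70, 85) = 5 > 1. Taking s = 0 and t = 17: σ(0) = 72 and σ(17) = 70·17 + 72 = 1262 ≡ 72 (mod 85).
So σ(0) = σ(17) while 0 ≠ 17, so σ is not injective.
Since σ is not injective, we find the least positive k with σ(k) = σ(0): this means 70k ≡ 0 (mod 85), i.e. 85 ∣ 70k. Since gcd(70, 85) = 5, dividing through by 5 this holds exactly when 17 ∣ 14k, and as gcd(14, 17) = 1, exactly when 17 ∣ k.
The smallest positive such k is 17.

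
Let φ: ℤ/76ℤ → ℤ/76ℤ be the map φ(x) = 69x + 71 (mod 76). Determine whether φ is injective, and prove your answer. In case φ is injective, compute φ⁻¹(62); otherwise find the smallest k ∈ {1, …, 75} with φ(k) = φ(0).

Suppose φ(s) = φ(t) in ℤ/76ℤ. Then 69s + 71 ≡ 69t + 71 (mod 76), thus 69(s − t) ≡ 0 (mod 76).
Since gcd(69, 76) = 1, 69 is invertible modulo 76, thus s − t ≡ 0 (mod 76), i.e. s = t.
Hence φ is injective.
We now compute 69⁻¹ mod 76 explicitly. Euclid's algorithm: 76 = 1·69 + 7, 69 = 9·7 + 6, 7 = 1·6 + 1; back-substituting gives 1 = 65·69 − 59·76, so 69⁻¹ ≡ 65 (mod 76).
Since φ is injective, we compute φ⁻¹(62): solve 69x + 71 ≡ 62 (mod 76), i.e. 69x ≡ 67 (mod 76).
Multiplying by 69⁻¹ = 65 gives x ≡ 65·67 = 4355 = 57·76 + 23 ≡ 23 (mod 76).
Check: φ(23) = 69·23 + 71 = 1658 = 21·76 + 62 ≡ 62 (mod 76).

23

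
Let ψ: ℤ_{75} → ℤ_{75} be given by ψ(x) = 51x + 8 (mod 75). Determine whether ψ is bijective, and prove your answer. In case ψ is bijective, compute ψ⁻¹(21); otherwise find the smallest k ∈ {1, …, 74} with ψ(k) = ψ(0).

By definition, ψ is injective if ψ(s) = ψ(t) implies s = t.
We have gcd(51, 75) = 3 > 1. Taking s = 0 and t = 25: ψ(0) = 8 and ψ(25) = 51·25 + 8 = 1283 ≡ 8 (mod 75).
So ψ(0) = ψ(25) while 0 ≠ 25, thus ψ is not injective, hence not bijective.
Since ψ is not bijective, we find the least positive k with ψ(k) = ψ(0): this means 51k ≡ 0 (mod 75), i.e. 75 ∣ 51k. Since gcd(51, 75) = 3, dividing through by 3 this holds exactly when 25 ∣ 17k, and as gcd(17, 25) = 1, exactly when 25 ∣ k.
The smallest positive such k is 25.

25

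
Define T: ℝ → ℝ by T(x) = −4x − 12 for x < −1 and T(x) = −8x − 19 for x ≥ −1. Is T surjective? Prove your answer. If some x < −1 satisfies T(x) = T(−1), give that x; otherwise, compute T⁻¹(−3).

-9/4

Both pieces are strictly decreasing (slopes −4 and −8), so each is injective on its own interval.
The left piece maps (−∞, −1) onto (−8, ∞); the right piece maps [−1, ∞) onto (−∞, −11].
The union (−8, ∞) ∪ (−∞, −11] omits the interval between −8 and −11; in particular −8 has no preimage. So T is not surjective.
Because the two images are disjoint, no x < −1 has T(x) = T(−1), so we compute T⁻¹(−3): −3 lies in (−8, ∞), so solve −4x − 12 = −3: x = (−3 + 12)/(−4) = −9/4.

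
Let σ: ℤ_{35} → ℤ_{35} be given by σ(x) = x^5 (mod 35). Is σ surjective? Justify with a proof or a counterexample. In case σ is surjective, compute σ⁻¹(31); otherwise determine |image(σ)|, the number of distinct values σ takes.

26

Computing x^5 mod 35 for each x (by repeated squaring, reducing mod 35 at every step), the values σ(0), σ(1), …, σ(34) are: 0, 1, 32, 33, 9, 10, 6, 7, 8, 4, 5, 16, 17, 13, 14, 15, 11, 12, 23, 24, 20, 21, 22, 18, 19, 30, 31, 27, 28, 29, 25, 26, 2, 3, 34.
Every element of ℤ_{35} appears exactly once in this list, so σ is a bijection, and in particular surjective.
Since σ is surjective, we read off the preimage of 31 from the same table: σ(26) = 31, so σ⁻¹(31) = 26.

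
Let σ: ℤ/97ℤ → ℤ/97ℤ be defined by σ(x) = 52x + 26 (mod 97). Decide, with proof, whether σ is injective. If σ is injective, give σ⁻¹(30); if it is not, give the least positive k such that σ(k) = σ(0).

15

Suppose σ(x_1) = σ(x_2) in ℤ/97ℤ. Then 52x_1 + 26 ≡ 52x_2 + 26 (mod 97), therefore 52(x_1 − x_2) ≡ 0 (mod 97).
Since gcd(52, 97) = 1, 52 is invertible modulo 97, thus x_1 − x_2 ≡ 0 (mod 97), i.e. x_1 = x_2.
Hence σ is injective.
We now compute 52⁻¹ mod 97 explicitly. Euclid's algorithm: 97 = 1·52 + 45, 52 = 1·45 + 7, 45 = 6·7 + 3, 7 = 2·3 + 1; back-substituting gives 1 = 28·52 − 15·97, so 52⁻¹ ≡ 28 (mod 97).
Since σ is injective, we find σ⁻¹(30): we need 52x ≡ 30 − 26 ≡ 4 (mod 97). Using 52⁻¹ = 28: x ≡ 28·4 = 112 = 1·97 + 15, so x = 15.
Check: σ(15) = 52·15 + 26 = 806 = 8·97 + 30 ≡ 30 (mod 97).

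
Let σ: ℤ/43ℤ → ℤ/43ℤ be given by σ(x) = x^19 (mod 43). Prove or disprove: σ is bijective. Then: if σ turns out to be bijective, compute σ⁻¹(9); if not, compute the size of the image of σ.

Since 43 is prime, the nonzero elements of ℤ/43ℤ form a cyclic group of order 42.
As gcd(19, 42) = 1, raising to the 19th power is a bijection on this group: if a^19 ≡ b^19 then (ab^{−1})^19 = 1, and the only element of order dividing gcd(19, 42) = 1 is 1, so a = b.
With σ(0) = 0 this makes σ injective on all of ℤ/43ℤ, hence bijective (finite equal-size domain and codomain). In particular σ is bijective.
Since σ is bijective, we find the preimage of 9. The inverse of x ↦ x^19 on (ℤ/43ℤ)^× is x ↦ x^31, because 19·31 = 589 = 14·42 + 1 ≡ 1 (mod 42) and x^{42} = 1 for x ≠ 0 (Fermat). So σ⁻¹(9) = 9^31 mod 43.
Repeated squaring mod 43: 9^1 ≡ 9, 9^2 ≡ 9² = 81 ≡ 38, 9^4 ≡ 38² = 1444 ≡ 25, 9^8 ≡ 25² = 625 ≡ 23, 9^16 ≡ 23² = 529 ≡ 13. Since 31 = 16 + 8 + 4 + 2 + 1, 9^31 ≡ 13·23·25·38·9: 13·23 = 299 ≡ 41, then 41·25 = 1025 ≡ 36, then 36·38 = 1368 ≡ 35, then 35·9 = 315 ≡ 14. So 9^31 ≡ 14 (mod 43).
Hence σ⁻¹(9) = 14.

14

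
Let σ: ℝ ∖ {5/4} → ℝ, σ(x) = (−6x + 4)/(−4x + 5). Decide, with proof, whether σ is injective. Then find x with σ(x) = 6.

Suppose σ(u) = σ(v). Cross-multiplying: (−6u + 4)(−4v + 5) = (−6v + 4)(−4u + 5).
Expanding both sides and cancelling the symmetric terms leaves −14·(u − v) = 0. Since −14 ≠ 0, u = v. Thus σ is injective.
Solving σ(x) = 6: cross-multiplying gives −6x + 4 = 6(−4x + 5), which rearranges to 18x = 26, so x = 13/9.

13/9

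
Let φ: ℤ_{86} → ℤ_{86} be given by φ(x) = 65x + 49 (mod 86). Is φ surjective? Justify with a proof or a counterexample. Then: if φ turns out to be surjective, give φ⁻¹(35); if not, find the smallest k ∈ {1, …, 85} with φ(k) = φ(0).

Since gcd(65, 86) = 1, 65 is invertible modulo 86. Euclid's algorithm: 86 = 1·65 + 21, 65 = 3·21 + 2, 21 = 10·2 + 1; back-substituting gives 1 = 45·65 − 34·86, so 65⁻¹ ≡ 45 (mod 86).
For any y ∈ ℤ_{86}, x = 45(y − 49) mod 86 satisfies φ(x) = 65·45(y − 49) + 49 ≡ y (since 65·45 ≡ 1 mod 86). So every y has a preimage.
Therefore φ is surjective.
Since φ is surjective, we find φ⁻¹(35): we need 65x ≡ 35 − 49 ≡ 72 (mod 86). Using 65⁻¹ = 45: x ≡ 45·72 = 3240 = 37·86 + 58, so x = 58.
Check: φ(58) = 65·58 + 49 = 3819 = 44·86 + 35 ≡ 35 (mod 86).

58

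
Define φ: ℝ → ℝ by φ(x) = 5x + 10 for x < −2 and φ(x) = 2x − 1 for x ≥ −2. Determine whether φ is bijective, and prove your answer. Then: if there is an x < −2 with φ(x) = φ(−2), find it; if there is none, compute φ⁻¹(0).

-3

Both pieces are strictly increasing (slopes 5 and 2), so each is injective on its own interval.
The left piece maps (−∞, −2) onto (−∞, 0); the right piece maps [−2, ∞) onto [−5, ∞).
These images overlap. In particular φ(−2) = −5 (right piece), and solving 5x + 10 = −5 on the left piece gives x = −3 < −2.
So φ(−3) = φ(−2) with −3 ≠ −2, and φ is not injective, hence not bijective. This x = −3 is the requested value below −2.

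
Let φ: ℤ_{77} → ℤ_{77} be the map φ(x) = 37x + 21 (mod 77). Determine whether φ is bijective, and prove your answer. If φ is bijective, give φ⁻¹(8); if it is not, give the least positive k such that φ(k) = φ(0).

Suppose φ(a) = φ(b) in ℤ_{77}. Then 37a + 21 ≡ 37b + 21 (mod 77), therefore 37(a − b) ≡ 0 (mod 77).
Since gcd(37, 77) = 1, 37 is invertible modulo 77, hence a − b ≡ 0 (mod 77), i.e. a = b.
We now compute 37⁻¹ mod 77 explicitly. Euclid's algorithm: 77 = 2·37 + 3, 37 = 12·3 + 1; back-substituting gives 1 = 25·37 − 12·77, so 37⁻¹ ≡ 25 (mod 77).
For any y ∈ ℤ_{77}, x = 25(y − 21) mod 77 satisfies φ(x) = 37·25(y − 21) + 21 ≡ y (since 37·25 ≡ 1 mod 77). So every y has a preimage.
So φ is bijective.
Since φ is bijective, we compute φ⁻¹(8): solve 37x + 21 ≡ 8 (mod 77), i.e. 37x ≡ 64 (mod 77).
Multiplying by 37⁻¹ = 25 gives x ≡ 25·64 = 1600 = 20·77 + 60 ≡ 60 (mod 77).
Check: φ(60) = 37·60 + 21 = 2241 = 29·77 + 8 ≡ 8 (mod 77).

60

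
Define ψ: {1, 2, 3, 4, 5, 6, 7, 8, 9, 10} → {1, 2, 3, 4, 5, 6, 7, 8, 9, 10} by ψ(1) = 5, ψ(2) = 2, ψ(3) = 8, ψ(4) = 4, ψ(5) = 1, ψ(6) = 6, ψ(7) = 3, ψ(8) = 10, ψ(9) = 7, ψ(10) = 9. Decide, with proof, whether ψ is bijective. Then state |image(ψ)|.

The values 5, 2, 8, 4, 1, 6, 3, 10, 7, 9 are a permutation of {1, 2, 3, 4, 5, 6, 7, 8, 9, 10}: each element appears exactly once.
So ψ is injective and surjective, hence bijective.
The image of ψ is {1, 2, 3, 4, 5, 6, 7, 8, 9, 10}, which has 10 elements.

10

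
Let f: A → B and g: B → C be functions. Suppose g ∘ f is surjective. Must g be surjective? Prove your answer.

surjective

Let c ∈ C. Since g ∘ f is surjective, some a ∈ A has g(f(a)) = c. Then b = f(a) ∈ B satisfies g(b) = c. So g is surjective.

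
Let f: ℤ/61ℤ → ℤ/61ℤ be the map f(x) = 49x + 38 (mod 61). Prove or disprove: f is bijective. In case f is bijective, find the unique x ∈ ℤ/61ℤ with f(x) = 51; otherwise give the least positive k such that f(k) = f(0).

4

If f(u) = f(v), then 49u ≡ 49v (mod 61). Because gcd(49, 61) = 1, we may cancel 49 to get u ≡ v (mod 61).
We now compute 49⁻¹ mod 61 explicitly. Euclid's algorithm: 61 = 1·49 + 12, 49 = 4·12 + 1; back-substituting gives 1 = 5·49 − 4·61, so 49⁻¹ ≡ 5 (mod 61).
For any y ∈ ℤ/61ℤ, x = 5(y − 38) mod 61 satisfies f(x) = 49·5(y − 38) + 38 ≡ y (since 49·5 ≡ 1 mod 61). So every y has a preimage.
Hence f is bijective.
Since f is bijective, we find f⁻¹(51): we need 49x ≡ 51 − 38 ≡ 13 (mod 61). Using 49⁻¹ = 5: x ≡ 5·13 = 65 = 1·61 + 4, so x = 4.
Check: f(4) = 49·4 + 38 = 234 = 3·61 + 51 ≡ 51 (mod 61).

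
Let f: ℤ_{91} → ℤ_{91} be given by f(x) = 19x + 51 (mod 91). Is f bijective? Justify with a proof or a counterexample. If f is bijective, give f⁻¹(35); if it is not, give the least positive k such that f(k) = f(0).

Suppose f(a) = f(b) in ℤ_{91}. Then 19a + 51 ≡ 19b + 51 (mod 91), hence 19(a − b) ≡ 0 (mod 91).
Since gcd(19, 91) = 1, 19 is invertible modulo 91, hence a − b ≡ 0 (mod 91), i.e. a = b.
We now compute 19⁻¹ mod 91 explicitly. Euclid's algorithm: 91 = 4·19 + 15, 19 = 1·15 + 4, 15 = 3·4 + 3, 4 = 1·3 + 1; back-substituting gives 1 = 24·19 − 5·91, so 19⁻¹ ≡ 24 (mod 91).
For any y ∈ ℤ_{91}, x = 24(y − 51) mod 91 satisfies f(x) = 19·24(y − 51) + 51 ≡ y (since 19·24 ≡ 1 mod 91). So every y has a preimage.
Therefore f is bijective.
Since f is bijective, we compute f⁻¹(35): solve 19x + 51 ≡ 35 (mod 91), i.e. 19x ≡ 75 (mod 91).
Multiplying by 19⁻¹ = 24 gives x ≡ 24·75 = 1800 = 19·91 + 71 ≡ 71 (mod 91).
Check: f(71) = 19·71 + 51 = 1400 = 15·91 + 35 ≡ 35 (mod 91).

71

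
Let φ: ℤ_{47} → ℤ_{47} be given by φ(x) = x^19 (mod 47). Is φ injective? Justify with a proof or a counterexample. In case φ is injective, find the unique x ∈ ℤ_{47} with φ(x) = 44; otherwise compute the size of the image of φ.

Since 47 is prime, the nonzero elements of ℤ_{47} form a cyclic group of order 46.
As gcd(19, 46) = 1, raising to the 19th power is a bijection on this group: if x_1^19 ≡ x_2^19 then (x_1x_2^{−1})^19 = 1, and the only element of order dividing gcd(19, 46) = 1 is 1, so x_1 = x_2.
With φ(0) = 0 this makes φ injective on all of ℤ_{47}, hence bijective (finite equal-size domain and codomain). In particular φ is injective.
Since φ is injective, we find the preimage of 44. The inverse of x ↦ x^19 on (ℤ_{47})^× is x ↦ x^17, because 19·17 = 323 = 7·46 + 1 ≡ 1 (mod 46) and x^{46} = 1 for x ≠ 0 (Fermat). So φ⁻¹(44) = 44^17 mod 47.
Repeated squaring mod 47: 44^1 ≡ 44, 44^2 ≡ 44² = 1936 ≡ 9, 44^4 ≡ 9² = 81 ≡ 34, 44^8 ≡ 34² = 1156 ≡ 28, 44^16 ≡ 28² = 784 ≡ 32. Since 17 = 16 + 1, 44^17 ≡ 32·44: 32·44 = 1408 ≡ 45. So 44^17 ≡ 45 (mod 47).
Hence φ⁻¹(44) = 45.

45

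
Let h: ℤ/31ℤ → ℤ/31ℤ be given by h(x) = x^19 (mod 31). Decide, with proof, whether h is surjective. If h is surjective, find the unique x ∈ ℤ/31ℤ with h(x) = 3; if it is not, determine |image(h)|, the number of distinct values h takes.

12

Since 31 is prime, the nonzero elements of ℤ/31ℤ form a cyclic group of order 30.
As gcd(19, 30) = 1, raising to the 19th power is a bijection on this group: if a^19 ≡ b^19 then (ab^{−1})^19 = 1, and the only element of order dividing gcd(19, 30) = 1 is 1, so a = b.
With h(0) = 0 this makes h injective on all of ℤ/31ℤ, hence bijective (finite equal-size domain and codomain). In particular h is surjective.
Since h is surjective, we find the preimage of 3. The inverse of x ↦ x^19 on (ℤ/31ℤ)^× is x ↦ x^19, because 19·19 = 361 = 12·30 + 1 ≡ 1 (mod 30) and x^{30} = 1 for x ≠ 0 (Fermat). So h⁻¹(3) = 3^19 mod 31.
Repeated squaring mod 31: 3^1 ≡ 3, 3^2 ≡ 3² = 9, 3^4 ≡ 9² = 81 ≡ 19, 3^8 ≡ 19² = 361 ≡ 20, 3^16 ≡ 20² = 400 ≡ 28. Since 19 = 16 + 2 + 1, 3^19 ≡ 28·9·3: 28·9 = 252 ≡ 4, then 4·3 = 12. So 3^19 ≡ 12 (mod 31).
Hence h⁻¹(3) = 12.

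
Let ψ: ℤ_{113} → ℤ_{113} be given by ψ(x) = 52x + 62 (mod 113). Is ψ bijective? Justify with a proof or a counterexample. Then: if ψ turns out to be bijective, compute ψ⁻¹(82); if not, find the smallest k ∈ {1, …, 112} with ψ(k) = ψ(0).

96

Suppose ψ(u) = ψ(v) in ℤ_{113}. Then 52u + 62 ≡ 52v + 62 (mod 113), thus 52(u − v) ≡ 0 (mod 113).
Since gcd(52, 113) = 1, 52 is invertible modulo 113, thus u − v ≡ 0 (mod 113), i.e. u = v.
We now compute 52⁻¹ mod 113 explicitly. Euclid's algorithm: 113 = 2·52 + 9, 52 = 5·9 + 7, 9 = 1·7 + 2, 7 = 3·2 + 1; back-substituting gives 1 = 50·52 − 23·113, so 52⁻¹ ≡ 50 (mod 113).
For any y ∈ ℤ_{113}, x = 50(y − 62) mod 113 satisfies ψ(x) = 52·50(y − 62) + 62 ≡ y (since 52·50 ≡ 1 mod 113). So every y has a preimage.
So ψ is bijective.
Since ψ is bijective, we compute ψ⁻¹(82): solve 52x + 62 ≡ 82 (mod 113), i.e. 52x ≡ 20 (mod 113).
Multiplying by 52⁻¹ = 50 gives x ≡ 50·20 = 1000 = 8·113 + 96 ≡ 96 (mod 113).
Check: ψ(96) = 52·96 + 62 = 5054 = 44·113 + 82 ≡ 82 (mod 113).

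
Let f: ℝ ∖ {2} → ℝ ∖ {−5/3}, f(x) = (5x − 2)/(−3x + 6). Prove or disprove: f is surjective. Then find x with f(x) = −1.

For any y ≠ −5/3, solving y(−3x + 6) = 5x − 2 for x gives a well-defined x ≠ 2. So f is surjective.
Solving f(x) = −1: cross-multiplying gives 5x − 2 = −1(−3x + 6), which rearranges to 2x = −4, so x = −2.

-2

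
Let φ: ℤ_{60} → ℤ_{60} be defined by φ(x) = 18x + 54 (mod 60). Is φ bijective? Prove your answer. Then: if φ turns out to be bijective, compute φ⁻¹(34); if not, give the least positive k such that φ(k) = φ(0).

Recall that φ is injective when φ(a) = φ(b) forces a = b.
We have gcd(18, 60) = 6 > 1. Taking a = 0 and b = 10: φ(0) = 54 and φ(10) = 18·10 + 54 = 234 ≡ 54 (mod 60).
So φ(0) = φ(10) while 0 ≠ 10, hence φ is not injective, hence not bijective.
Since φ is not bijective, we find the least positive k with φ(k) = φ(0): this means 18k ≡ 0 (mod 60), i.e. 60 ∣ 18k. Since gcd(18, 60) = 6, dividing through by 6 this holds exactly when 10 ∣ 3k, and as gcd(3, 10) = 1, exactly when 10 ∣ k.
The smallest positive such k is 10.

10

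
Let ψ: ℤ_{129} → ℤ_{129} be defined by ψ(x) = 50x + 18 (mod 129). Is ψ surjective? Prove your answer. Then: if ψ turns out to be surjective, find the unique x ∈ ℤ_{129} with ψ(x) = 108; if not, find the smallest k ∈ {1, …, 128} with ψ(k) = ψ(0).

Since gcd(50, 129) = 1, 50 is invertible modulo 129. Euclid's algorithm: 129 = 2·50 + 29, 50 = 1·29 + 21, 29 = 1·21 + 8, 21 = 2·8 + 5, 8 = 1·5 + 3, 5 = 1·3 + 2, 3 = 1·2 + 1; back-substituting gives 1 = 80·50 − 31·129, so 50⁻¹ ≡ 80 (mod 129).
For any y ∈ ℤ_{129}, x = 80(y − 18) mod 129 satisfies ψ(x) = 50·80(y − 18) + 18 ≡ y (since 50·80 ≡ 1 mod 129). So every y has a preimage.
Hence ψ is surjective.
Since ψ is surjective, we compute ψ⁻¹(108): solve 50x + 18 ≡ 108 (mod 129), i.e. 50x ≡ 90 (mod 129).
Multiplying by 50⁻¹ = 80 gives x ≡ 80·90 = 7200 = 55·129 + 105 ≡ 105 (mod 129).
Check: ψ(105) = 50·105 + 18 = 5268 = 40·129 + 108 ≡ 108 (mod 129).

105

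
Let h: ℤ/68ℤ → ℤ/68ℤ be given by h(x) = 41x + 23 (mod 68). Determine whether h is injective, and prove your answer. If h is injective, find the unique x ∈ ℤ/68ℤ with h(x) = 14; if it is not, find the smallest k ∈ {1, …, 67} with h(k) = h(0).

If h(s) = h(t), then 41s ≡ 41t (mod 68). Because gcd(41, 68) = 1, we may cancel 41 to get s ≡ t (mod 68).
Hence h is injective.
We now compute 41⁻¹ mod 68 explicitly. Euclid's algorithm: 68 = 1·41 + 27, 41 = 1·27 + 14, 27 = 1·14 + 13, 14 = 1·13 + 1; back-substituting gives 1 = 5·41 − 3·68, so 41⁻¹ ≡ 5 (mod 68).
Since h is injective, we compute h⁻¹(14): solve 41x + 23 ≡ 14 (mod 68), i.e. 41x ≡ 59 (mod 68).
Multiplying by 41⁻¹ = 5 gives x ≡ 5·59 = 295 = 4·68 + 23 ≡ 23 (mod 68).
Check: h(23) = 41·23 + 23 = 966 = 14·68 + 14 ≡ 14 (mod 68).

23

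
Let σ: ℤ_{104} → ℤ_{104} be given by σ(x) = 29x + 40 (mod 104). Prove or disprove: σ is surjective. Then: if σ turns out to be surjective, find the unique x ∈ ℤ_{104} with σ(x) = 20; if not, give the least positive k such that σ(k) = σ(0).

Recall that σ is surjective if every y in the codomain equals σ(x) for some x in the domain.
Since gcd(29, 104) = 1, 29 is invertible modulo 104. Euclid's algorithm: 104 = 3·29 + 17, 29 = 1·17 + 12, 17 = 1·12 + 5, 12 = 2·5 + 2, 5 = 2·2 + 1; back-substituting gives 1 = 61·29 − 17·104, so 29⁻¹ ≡ 61 (mod 104).
Then y ↦ 61(y − 40) is a two-sided inverse to σ, so every y ∈ ℤ_{104} has a preimage.
So σ is surjective.
Since σ is surjective, we compute σ⁻¹(20): solve 29x + 40 ≡ 20 (mod 104), i.e. 29x ≡ 84 (mod 104).
Multiplying by 29⁻¹ = 61 gives x ≡ 61·84 = 5124 = 49·104 + 28 ≡ 28 (mod 104).
Check: σ(28) = 29·28 + 40 = 852 = 8·104 + 20 ≡ 20 (mod 104).

28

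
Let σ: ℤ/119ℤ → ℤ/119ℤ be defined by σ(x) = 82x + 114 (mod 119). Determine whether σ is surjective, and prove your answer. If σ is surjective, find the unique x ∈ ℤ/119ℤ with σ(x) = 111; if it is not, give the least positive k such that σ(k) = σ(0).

103

Recall: σ is surjective if every y in the codomain equals σ(x) for some x in the domain.
Since gcd(82, 119) = 1, 82 is invertible modulo 119. Euclid's algorithm: 119 = 1·82 + 37, 82 = 2·37 + 8, 37 = 4·8 + 5, 8 = 1·5 + 3, 5 = 1·3 + 2, 3 = 1·2 + 1; back-substituting gives 1 = 45·82 − 31·119, so 82⁻¹ ≡ 45 (mod 119).
For any y ∈ ℤ/119ℤ, x = 45(y − 114) mod 119 satisfies σ(x) = 82·45(y − 114) + 114 ≡ y (since 82·45 ≡ 1 mod 119). So every y has a preimage.
Therefore σ is surjective.
Since σ is surjective, we find σ⁻¹(111): we need 82x ≡ 111 − 114 ≡ 116 (mod 119). Using 82⁻¹ = 45: x ≡ 45·116 = 5220 = 43·119 + 103, so x = 103.
Check: σ(103) = 82·103 + 114 = 8560 = 71·119 + 111 ≡ 111 (mod 119).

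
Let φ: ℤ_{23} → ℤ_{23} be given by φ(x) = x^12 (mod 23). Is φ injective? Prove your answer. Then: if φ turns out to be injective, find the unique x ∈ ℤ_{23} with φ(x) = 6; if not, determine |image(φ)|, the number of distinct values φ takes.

φ(11): Repeated squaring mod 23: 11^1 ≡ 11, 11^2 ≡ 11² = 121 ≡ 6, 11^4 ≡ 6² = 36 ≡ 13, 11^8 ≡ 13² = 169 ≡ 8. Since 12 = 8 + 4, 11^12 ≡ 8·13: 8·13 = 104 ≡ 12. So 11^12 ≡ 12 (mod 23).
φ(12): Repeated squaring mod 23: 12^1 ≡ 12, 12^2 ≡ 12² = 144 ≡ 6, 12^4 ≡ 6² = 36 ≡ 13, 12^8 ≡ 13² = 169 ≡ 8. Since 12 = 8 + 4, 12^12 ≡ 8·13: 8·13 = 104 ≡ 12. So 12^12 ≡ 12 (mod 23).
So φ(11) = φ(12) = 12 while 11 ≠ 12, so φ is not injective.
Since φ is not injective, we determine |image(φ)|. Computing x^12 mod 23 for each x (by repeated squaring, reducing mod 23 at every step), the values φ(0), φ(1), …, φ(22) are: 0, 1, 2, 3, 4, 18, 6, 16, 8, 9, 13, 12, 12, 13, 9, 8, 16, 6, 18, 4, 3, 2, 1.
The distinct values are {0, 1, 2, 3, 4, 6, 8, 9, 12, 13, 16, 18}; there are 12 of them.

12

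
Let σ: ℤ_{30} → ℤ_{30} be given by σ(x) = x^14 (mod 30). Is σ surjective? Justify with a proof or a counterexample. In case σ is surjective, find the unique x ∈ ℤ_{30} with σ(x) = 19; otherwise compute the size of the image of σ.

σ(2): Repeated squaring mod 30: 2^1 ≡ 2, 2^2 ≡ 2² = 4, 2^4 ≡ 4² = 16, 2^8 ≡ 16² = 256 ≡ 16. Since 14 = 8 + 4 + 2, 2^14 ≡ 16·16·4: 16·16 = 256 ≡ 16, then 16·4 = 64 ≡ 4. So 2^14 ≡ 4 (mod 30).
σ(8): Repeated squaring mod 30: 8^1 ≡ 8, 8^2 ≡ 8² = 64 ≡ 4, 8^4 ≡ 4² = 16, 8^8 ≡ 16² = 256 ≡ 16. Since 14 = 8 + 4 + 2, 8^14 ≡ 16·16·4: 16·16 = 256 ≡ 16, then 16·4 = 64 ≡ 4. So 8^14 ≡ 4 (mod 30).
So σ(2) = σ(8) = 4 while 2 ≠ 8, so σ is not injective.
A non-injective map from the 30-element set ℤ_{30} to itself takes at most 29 distinct values, so it cannot be surjective. Thus σ is not surjective.
Since σ is not surjective, we determine |image(σ)|. Computing x^14 mod 30 for each x (by repeated squaring, reducing mod 30 at every step), the values σ(0), σ(1), …, σ(29) are: 0, 1, 4, 9, 16, 25, 6, 19, 4, 21, 10, 1, 24, 19, 16, 15, 16, 19, 24, 1, 10, 21, 4, 19, 6, 25, 16, 9, 4, 1.
The distinct values are {0, 1, 4, 6, 9, 10, 15, 16, 19, 21, 24, 25}; there are 12 of them.

12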